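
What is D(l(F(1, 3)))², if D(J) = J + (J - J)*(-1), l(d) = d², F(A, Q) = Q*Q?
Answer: 6561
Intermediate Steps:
F(A, Q) = Q²
D(J) = J (D(J) = J + 0*(-1) = J + 0 = J)
D(l(F(1, 3)))² = ((3²)²)² = (9²)² = 81² = 6561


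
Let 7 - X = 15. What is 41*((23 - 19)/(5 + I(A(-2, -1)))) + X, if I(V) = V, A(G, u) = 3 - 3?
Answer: 124/5 ≈ 24.800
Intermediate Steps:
X = -8 (X = 7 - 1*15 = 7 - 15 = -8)
A(G, u) = 0
41*((23 - 19)/(5 + I(A(-2, -1)))) + X = 41*((23 - 19)/(5 + 0)) - 8 = 41*(4/5) - 8 = 41*(4*(⅕)) - 8 = 41*(⅘) - 8 = 164/5 - 8 = 124/5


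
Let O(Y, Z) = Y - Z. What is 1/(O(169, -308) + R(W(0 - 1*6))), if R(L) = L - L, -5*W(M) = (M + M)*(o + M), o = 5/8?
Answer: 1/477 ≈ 0.0020964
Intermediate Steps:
o = 5/8 (o = 5*(⅛) = 5/8 ≈ 0.62500)
W(M) = -2*M*(5/8 + M)/5 (W(M) = -(M + M)*(5/8 + M)/5 = -2*M*(5/8 + M)/5)
R(L) = 0
1/(O(169, -308) + R(W(0 - 1*6))) = 1/((169 - 1*(-308)) + 0) = 1/((169 + 308) + 0) = 1/(477 + 0) = 1/477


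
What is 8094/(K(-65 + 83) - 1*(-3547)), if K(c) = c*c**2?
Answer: 8094/9379 ≈ 0.86299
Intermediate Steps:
K(c) = c**3
8094/(K(-65 + 83) - 1*(-3547)) = 8094/((-65 + 83)**3 - 1*(-3547)) = 8094/(18**3 + 3547) = 8094/(5832 + 3547) = 8094/9379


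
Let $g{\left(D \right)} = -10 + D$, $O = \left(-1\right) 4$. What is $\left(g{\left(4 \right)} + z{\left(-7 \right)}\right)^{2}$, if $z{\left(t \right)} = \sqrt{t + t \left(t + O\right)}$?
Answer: $\left(6 - \sqrt{70}\right)^{2} \approx 5.6008$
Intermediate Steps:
$O = -4$
$z{\left(t \right)} = \sqrt{t + t \left(-4 + t\right)}$ ($z{\left(t \right)} = \sqrt{t + t \left(t - 4\right)} = \sqrt{t + t \left(-4 + t\right)}$)
$\left(g{\left(4 \right)} + z{\left(-7 \right)}\right)^{2} = \left(\left(-10 + 4\right) + \sqrt{- 7 \left(-3 - 7\right)}\right)^{2} = \left(-6 + \sqrt{\left(-7\right) \left(-10\right)}\right)^{2} = \left(-6 + \sqrt{70}\right)^{2}$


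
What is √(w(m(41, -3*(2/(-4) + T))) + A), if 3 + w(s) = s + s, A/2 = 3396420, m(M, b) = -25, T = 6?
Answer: √6792787 ≈ 2606.3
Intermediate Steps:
A = 6792840 (A = 2*3396420 = 6792840)
w(s) = -3 + 2*s (w(s) = -3 + (s + s) = -3 + 2*s)
√(w(m(41, -3*(2/(-4) + T))) + A) = √((-3 + 2*(-25)) + 6792840) = √((-3 - 50) + 6792840) = √(-53 + 6792840) = √6792787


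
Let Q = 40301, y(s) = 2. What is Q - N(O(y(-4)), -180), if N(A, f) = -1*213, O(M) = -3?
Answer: 40514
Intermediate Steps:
N(A, f) = -213
Q - N(O(y(-4)), -180) = 40301 - 1*(-213) = 40301 + 213 = 40514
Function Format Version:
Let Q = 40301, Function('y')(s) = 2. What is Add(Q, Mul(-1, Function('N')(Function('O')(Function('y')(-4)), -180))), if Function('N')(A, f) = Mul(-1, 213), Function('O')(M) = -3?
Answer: 40514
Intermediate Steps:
Function('N')(A, f) = -213
Add(Q, Mul(-1, Function('N')(Function('O')(Function('y')(-4)), -180))) = Add(40301, Mul(-1, -213)) = Add(40301, 213) = 40514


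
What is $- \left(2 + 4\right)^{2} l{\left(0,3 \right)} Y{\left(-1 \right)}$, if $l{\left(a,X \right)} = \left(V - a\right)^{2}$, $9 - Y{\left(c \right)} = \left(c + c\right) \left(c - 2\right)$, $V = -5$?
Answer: $-2700$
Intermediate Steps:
$Y{\left(c \right)} = 9 - 2 c \left(-2 + c\right)$ ($Y{\left(c \right)} = 9 - \left(c + c\right) \left(c - 2\right) = 9 - 2 c \left(-2 + c\right)$)
$l{\left(a,X \right)} = \left(-5 - a\right)^{2}$
$- \left(2 + 4\right)^{2} l{\left(0,3 \right)} Y{\left(-1 \right)} = - \left(2 + 4\right)^{2} \left(5 + 0\right)^{2} \left(9 - 2 \left(-1\right)^{2} + 4 \left(-1\right)\right) = - 6^{2} \cdot 5^{2} \left(9 - 2 - 4\right) = - 36 \cdot 25 \left(9 - 2 - 4\right) = - 900 \cdot 3 = \left(-1\right) 2700 = -2700$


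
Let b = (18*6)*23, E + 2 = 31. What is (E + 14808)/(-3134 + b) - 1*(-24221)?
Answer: 15728813/650 ≈ 24198.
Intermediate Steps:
E = 29 (E = -2 + 31 = 29)
b = 2484 (b = 108*23 = 2484)
(E + 14808)/(-3134 + b) - 1*(-24221) = (29 + 14808)/(-3134 + 2484) - 1*(-24221) = 14837/(-650) + 24221 = 14837*(-1/650) + 24221 = -14837/650 + 24221 = 15728813/650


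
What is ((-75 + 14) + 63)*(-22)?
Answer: -44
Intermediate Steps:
((-75 + 14) + 63)*(-22) = (-61 + 63)*(-22) = 2*(-22) = -44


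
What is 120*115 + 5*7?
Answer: 13835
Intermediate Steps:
120*115 + 5*7 = 13800 + 35 = 13835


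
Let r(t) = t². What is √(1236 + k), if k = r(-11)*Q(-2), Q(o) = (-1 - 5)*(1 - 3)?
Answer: 8*√42 ≈ 51.846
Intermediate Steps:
Q(o) = 12 (Q(o) = -6*(-2) = 12)
k = 1452 (k = (-11)²*12 = 121*12 = 1452)
√(1236 + k) = √(1236 + 1452) = √2688 = 8*√42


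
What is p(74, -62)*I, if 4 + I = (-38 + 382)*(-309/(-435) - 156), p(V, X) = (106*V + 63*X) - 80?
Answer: -29885719224/145 ≈ -2.0611e+8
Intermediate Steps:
p(V, X) = -80 + 63*X + 106*V (p(V, X) = (63*X + 106*V) - 80 = -80 + 63*X + 106*V)
I = -7746428/145 (I = -4 + (-38 + 382)*(-309/(-435) - 156) = -4 + 344*(-309*(-1/435) - 156) = -4 + 344*(103/145 - 156) = -4 + 344*(-22517/145) = -4 - 7745848/145 = -7746428/145 ≈ -53424.)
p(74, -62)*I = (-80 + 63*(-62) + 106*74)*(-7746428/145) = (-80 - 3906 + 7844)*(-7746428/145) = 3858*(-7746428/145) = -29885719224/145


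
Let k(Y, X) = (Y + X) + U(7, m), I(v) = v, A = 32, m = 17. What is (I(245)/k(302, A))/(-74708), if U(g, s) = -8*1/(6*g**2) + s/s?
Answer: -36015/3678696628 ≈ -9.7902e-6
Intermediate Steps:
U(g, s) = 1 - 4/(3*g**2) (U(g, s) = -8*1/(6*g**2) + 1 = -4/(3*g**2) + 1 = 1 - 4/(3*g**2))
k(Y, X) = 143/147 + X + Y (k(Y, X) = (Y + X) + (1 - 4/3/7**2) = (X + Y) + (1 - 4/3*1/49) = (X + Y) + (1 - 4/147) = (X + Y) + 143/147 = 143/147 + X + Y)
(I(245)/k(302, A))/(-74708) = (245/(143/147 + 32 + 302))/(-74708) = (245/(49241/147))*(-1/74708) = (245*(147/49241))*(-1/74708) = (36015/49241)*(-1/74708) = -36015/3678696628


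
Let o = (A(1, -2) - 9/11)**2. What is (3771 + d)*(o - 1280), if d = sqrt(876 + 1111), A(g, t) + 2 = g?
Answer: -582544080/121 - 154480*sqrt(1987)/121 ≈ -4.8713e+6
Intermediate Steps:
A(g, t) = -2 + g
d = sqrt(1987) ≈ 44.576
o = 400/121 (o = ((-2 + 1) - 9/11)**2 = (-1 - 9*1/11)**2 = (-1 - 9/11)**2 = (-20/11)**2 = 400/121 ≈ 3.3058)
(3771 + d)*(o - 1280) = (3771 + sqrt(1987))*(400/121 - 1280) = (3771 + sqrt(1987))*(-154480/121) = -582544080/121 - 154480*sqrt(1987)/121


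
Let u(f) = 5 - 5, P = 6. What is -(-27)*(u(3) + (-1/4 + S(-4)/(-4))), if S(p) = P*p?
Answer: 621/4 ≈ 155.25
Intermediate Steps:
S(p) = 6*p
u(f) = 0
-(-27)*(u(3) + (-1/4 + S(-4)/(-4))) = -(-27)*(0 + (-1/4 + (6*(-4))/(-4))) = -(-27)*(0 + (-1*¼ - 24*(-¼))) = -(-27)*(0 + (-¼ + 6)) = -(-27)*(0 + 23/4) = -(-27)*23/4 = -9*(-69/4) = 621/4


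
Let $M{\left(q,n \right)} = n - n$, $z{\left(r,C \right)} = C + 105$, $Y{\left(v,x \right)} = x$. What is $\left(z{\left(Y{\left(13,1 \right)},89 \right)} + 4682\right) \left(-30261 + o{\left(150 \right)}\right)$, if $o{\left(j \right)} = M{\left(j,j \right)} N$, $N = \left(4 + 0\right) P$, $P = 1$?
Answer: $-147552636$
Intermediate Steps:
$z{\left(r,C \right)} = 105 + C$
$M{\left(q,n \right)} = 0$
$N = 4$ ($N = \left(4 + 0\right) 1 = 4 \cdot 1 = 4$)
$o{\left(j \right)} = 0$ ($o{\left(j \right)} = 0 \cdot 4 = 0$)
$\left(z{\left(Y{\left(13,1 \right)},89 \right)} + 4682\right) \left(-30261 + o{\left(150 \right)}\right) = \left(\left(105 + 89\right) + 4682\right) \left(-30261 + 0\right) = \left(194 + 4682\right) \left(-30261\right) = 4876 \left(-30261\right) = -147552636$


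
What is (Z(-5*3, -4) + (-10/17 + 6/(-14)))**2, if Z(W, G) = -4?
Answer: 356409/14161 ≈ 25.168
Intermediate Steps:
(Z(-5*3, -4) + (-10/17 + 6/(-14)))**2 = (-4 + (-10/17 + 6/(-14)))**2 = (-4 + (-10*1/17 + 6*(-1/14)))**2 = (-4 + (-10/17 - 3/7))**2 = (-4 - 121/119)**2 = (-597/119)**2 = 356409/14161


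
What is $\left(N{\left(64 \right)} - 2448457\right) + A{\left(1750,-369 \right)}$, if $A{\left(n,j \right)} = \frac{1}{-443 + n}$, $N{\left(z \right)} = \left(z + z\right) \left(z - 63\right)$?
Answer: $- \frac{3199966002}{1307} \approx -2.4483 \cdot 10^{6}$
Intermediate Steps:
$N{\left(z \right)} = 2 z \left(-63 + z\right)$
$\left(N{\left(64 \right)} - 2448457\right) + A{\left(1750,-369 \right)} = \left(2 \cdot 64 \left(-63 + 64\right) - 2448457\right) + \frac{1}{-443 + 1750} = \left(2 \cdot 64 \cdot 1 - 2448457\right) + \frac{1}{1307} = \left(128 - 2448457\right) + \frac{1}{1307} = -2448329 + \frac{1}{1307} = - \frac{3199966002}{1307}$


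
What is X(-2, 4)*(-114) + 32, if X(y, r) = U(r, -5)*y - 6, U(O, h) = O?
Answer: 1628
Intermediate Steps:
X(y, r) = -6 + r*y (X(y, r) = r*y - 6 = -6 + r*y)
X(-2, 4)*(-114) + 32 = (-6 + 4*(-2))*(-114) + 32 = (-6 - 8)*(-114) + 32 = -14*(-114) + 32 = 1596 + 32 = 1628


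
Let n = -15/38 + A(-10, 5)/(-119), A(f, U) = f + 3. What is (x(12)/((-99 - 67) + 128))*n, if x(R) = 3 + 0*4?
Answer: 651/24548 ≈ 0.026519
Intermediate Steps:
A(f, U) = 3 + f
x(R) = 3 (x(R) = 3 + 0 = 3)
n = -217/646 (n = -15/38 + (3 - 10)/(-119) = -15*1/38 - 7*(-1/119) = -15/38 + 1/17 = -217/646 ≈ -0.33591)
(x(12)/((-99 - 67) + 128))*n = (3/((-99 - 67) + 128))*(-217/646) = (3/(-166 + 128))*(-217/646) = (3/(-38))*(-217/646) = (3*(-1/38))*(-217/646) = -3/38*(-217/646) = 651/24548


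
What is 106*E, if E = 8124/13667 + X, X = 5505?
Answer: 7975965654/13667 ≈ 5.8359e+5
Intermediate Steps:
E = 75244959/13667 (E = 8124/13667 + 5505 = 75244959/13667 ≈ 5505.6)
106*E = 106*(75244959/13667) = 7975965654/13667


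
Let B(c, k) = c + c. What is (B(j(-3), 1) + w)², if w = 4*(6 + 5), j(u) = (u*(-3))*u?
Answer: 100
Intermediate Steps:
j(u) = -3*u² (j(u) = (-3*u)*u = -3*u²)
B(c, k) = 2*c
w = 44 (w = 4*11 = 44)
(B(j(-3), 1) + w)² = (2*(-3*(-3)²) + 44)² = (2*(-3*9) + 44)² = (2*(-27) + 44)² = (-54 + 44)² = (-10)² = 100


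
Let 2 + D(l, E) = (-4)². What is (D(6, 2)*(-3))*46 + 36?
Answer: -1896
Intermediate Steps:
D(l, E) = 14 (D(l, E) = -2 + (-4)² = -2 + 16 = 14)
(D(6, 2)*(-3))*46 + 36 = (14*(-3))*46 + 36 = -42*46 + 36 = -1932 + 36 = -1896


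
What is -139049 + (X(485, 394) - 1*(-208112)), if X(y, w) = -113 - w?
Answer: 68556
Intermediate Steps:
-139049 + (X(485, 394) - 1*(-208112)) = -139049 + ((-113 - 1*394) - 1*(-208112)) = -139049 + ((-113 - 394) + 208112) = -139049 + (-507 + 208112) = -139049 + 207605 = 68556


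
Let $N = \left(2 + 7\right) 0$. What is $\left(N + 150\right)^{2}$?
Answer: $22500$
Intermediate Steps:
$N = 0$ ($N = 9 \cdot 0 = 0$)
$\left(N + 150\right)^{2} = \left(0 + 150\right)^{2} = 150^{2} = 22500$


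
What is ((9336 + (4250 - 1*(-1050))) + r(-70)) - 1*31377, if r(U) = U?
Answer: -16811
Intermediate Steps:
((9336 + (4250 - 1*(-1050))) + r(-70)) - 1*31377 = ((9336 + (4250 - 1*(-1050))) - 70) - 1*31377 = ((9336 + (4250 + 1050)) - 70) - 31377 = ((9336 + 5300) - 70) - 31377 = (14636 - 70) - 31377 = 14566 - 31377 = -16811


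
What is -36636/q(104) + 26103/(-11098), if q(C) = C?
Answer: -25581315/72137 ≈ -354.62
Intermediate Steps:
-36636/q(104) + 26103/(-11098) = -36636/104 + 26103/(-11098) = -36636*1/104 + 26103*(-1/11098) = -9159/26 - 26103/11098 = -25581315/72137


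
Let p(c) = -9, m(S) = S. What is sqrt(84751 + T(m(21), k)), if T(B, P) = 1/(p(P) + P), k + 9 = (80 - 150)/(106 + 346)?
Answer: sqrt(1426749020081)/4103 ≈ 291.12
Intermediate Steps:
k = -2069/226 (k = -9 + (80 - 150)/(106 + 346) = -9 - 70/452 = -9 - 70*1/452 = -9 - 35/226 = -2069/226 ≈ -9.1549)
T(B, P) = 1/(-9 + P)
sqrt(84751 + T(m(21), k)) = sqrt(84751 + 1/(-9 - 2069/226)) = sqrt(84751 + 1/(-4103/226)) = sqrt(84751 - 226/4103) = sqrt(347733127/4103) = sqrt(1426749020081)/4103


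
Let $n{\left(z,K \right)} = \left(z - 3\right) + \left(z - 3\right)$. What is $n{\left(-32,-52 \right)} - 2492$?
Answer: $-2562$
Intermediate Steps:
$n{\left(z,K \right)} = -6 + 2 z$ ($n{\left(z,K \right)} = \left(-3 + z\right) + \left(-3 + z\right) = -6 + 2 z$)
$n{\left(-32,-52 \right)} - 2492 = \left(-6 + 2 \left(-32\right)\right) - 2492 = \left(-6 - 64\right) - 2492 = -70 - 2492 = -2562$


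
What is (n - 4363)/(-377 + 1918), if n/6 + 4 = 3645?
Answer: 17483/1541 ≈ 11.345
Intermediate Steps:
n = 21846 (n = -24 + 6*3645 = -24 + 21870 = 21846)
(n - 4363)/(-377 + 1918) = (21846 - 4363)/(-377 + 1918) = 17483/1541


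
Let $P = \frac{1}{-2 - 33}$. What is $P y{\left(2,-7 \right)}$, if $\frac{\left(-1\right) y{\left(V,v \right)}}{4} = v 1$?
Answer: $- \frac{4}{5} \approx -0.8$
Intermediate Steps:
$P = - \frac{1}{35}$ ($P = \frac{1}{-35} = - \frac{1}{35} \approx -0.028571$)
$y{\left(V,v \right)} = - 4 v$ ($y{\left(V,v \right)} = - 4 v 1 = - 4 v$)
$P y{\left(2,-7 \right)} = - \frac{\left(-4\right) \left(-7\right)}{35} = \left(- \frac{1}{35}\right) 28 = - \frac{4}{5}$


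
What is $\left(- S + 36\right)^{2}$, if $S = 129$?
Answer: $8649$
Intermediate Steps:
$\left(- S + 36\right)^{2} = \left(\left(-1\right) 129 + 36\right)^{2} = \left(-129 + 36\right)^{2} = \left(-93\right)^{2} = 8649$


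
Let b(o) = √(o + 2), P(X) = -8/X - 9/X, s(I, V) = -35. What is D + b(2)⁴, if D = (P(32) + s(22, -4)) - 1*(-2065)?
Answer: 65455/32 ≈ 2045.5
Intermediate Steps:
P(X) = -17/X
b(o) = √(2 + o)
D = 64943/32 (D = (-17/32 - 35) - 1*(-2065) = (-17*1/32 - 35) + 2065 = (-17/32 - 35) + 2065 = -1137/32 + 2065 = 64943/32 ≈ 2029.5)
D + b(2)⁴ = 64943/32 + (√(2 + 2))⁴ = 64943/32 + (√4)⁴ = 64943/32 + 2⁴ = 64943/32 + 16 = 65455/32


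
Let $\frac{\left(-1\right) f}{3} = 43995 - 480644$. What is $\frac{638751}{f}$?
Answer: $\frac{212917}{436649} \approx 0.48762$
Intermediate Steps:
$f = 1309947$ ($f = - 3 \left(43995 - 480644\right) = \left(-3\right) \left(-436649\right) = 1309947$)
$\frac{638751}{f} = \frac{638751}{1309947} = 638751 \cdot \frac{1}{1309947} = \frac{212917}{436649}$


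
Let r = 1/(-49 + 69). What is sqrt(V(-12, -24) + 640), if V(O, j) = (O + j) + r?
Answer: sqrt(60405)/10 ≈ 24.577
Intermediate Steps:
r = 1/20 ≈ 0.050000
V(O, j) = 1/20 + O + j (V(O, j) = (O + j) + 1/20 = 1/20 + O + j)
sqrt(V(-12, -24) + 640) = sqrt((1/20 - 12 - 24) + 640) = sqrt(-719/20 + 640) = sqrt(12081/20) = sqrt(60405)/10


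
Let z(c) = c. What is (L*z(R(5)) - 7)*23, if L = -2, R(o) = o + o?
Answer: -621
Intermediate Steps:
R(o) = 2*o
(L*z(R(5)) - 7)*23 = (-4*5 - 7)*23 = (-2*10 - 7)*23 = (-20 - 7)*23 = -27*23 = -621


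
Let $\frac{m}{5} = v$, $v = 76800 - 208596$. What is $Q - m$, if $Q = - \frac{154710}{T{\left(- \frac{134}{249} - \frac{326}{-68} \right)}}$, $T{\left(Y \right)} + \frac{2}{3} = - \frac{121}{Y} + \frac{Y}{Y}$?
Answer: $\frac{2018129018490}{3037127} \approx 6.6449 \cdot 10^{5}$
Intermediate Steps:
$v = -131796$ ($v = 76800 - 208596 = -131796$)
$m = -658980$ ($m = 5 \left(-131796\right) = -658980$)
$T{\left(Y \right)} = \frac{1}{3} - \frac{121}{Y}$ ($T{\left(Y \right)} = - \frac{2}{3} - \left(\frac{121}{Y} - \frac{Y}{Y}\right) = - \frac{2}{3} + \left(- \frac{121}{Y} + 1\right) = - \frac{2}{3} + \left(1 - \frac{121}{Y}\right) = \frac{1}{3} - \frac{121}{Y}$)
$Q = \frac{16723068030}{3037127}$ ($Q = - \frac{154710}{\frac{1}{3} \frac{1}{- \frac{134}{249} - \frac{326}{-68}} \left(-363 - \left(- \frac{163}{34} + \frac{134}{249}\right)\right)} = - \frac{154710}{\frac{1}{3} \frac{1}{\left(-134\right) \frac{1}{249} - - \frac{163}{34}} \left(-363 - - \frac{36031}{8466}\right)} = - \frac{154710}{\frac{1}{3} \frac{1}{- \frac{134}{249} + \frac{163}{34}} \left(-363 + \left(- \frac{134}{249} + \frac{163}{34}\right)\right)} = - \frac{154710}{\frac{1}{3} \frac{1}{\frac{36031}{8466}} \left(-363 + \frac{36031}{8466}\right)} = - \frac{154710}{\frac{1}{3} \cdot \frac{8466}{36031} \left(- \frac{3037127}{8466}\right)} = - \frac{154710}{- \frac{3037127}{108093}} = \left(-154710\right) \left(- \frac{108093}{3037127}\right) = \frac{16723068030}{3037127} \approx 5506.2$)
$Q - m = \frac{16723068030}{3037127} - -658980 = \frac{16723068030}{3037127} + 658980 = \frac{2018129018490}{3037127}$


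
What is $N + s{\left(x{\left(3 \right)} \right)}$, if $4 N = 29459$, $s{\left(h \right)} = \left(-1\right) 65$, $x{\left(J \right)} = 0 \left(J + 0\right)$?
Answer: $\frac{29199}{4} \approx 7299.8$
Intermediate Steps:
$x{\left(J \right)} = 0$ ($x{\left(J \right)} = 0 J = 0$)
$s{\left(h \right)} = -65$
$N = \frac{29459}{4}$ ($N = \frac{1}{4} \cdot 29459 = \frac{29459}{4} \approx 7364.8$)
$N + s{\left(x{\left(3 \right)} \right)} = \frac{29459}{4} - 65 = \frac{29199}{4}$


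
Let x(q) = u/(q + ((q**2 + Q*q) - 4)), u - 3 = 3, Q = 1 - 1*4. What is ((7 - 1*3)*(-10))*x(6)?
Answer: -12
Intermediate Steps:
Q = -3 (Q = 1 - 4 = -3)
u = 6 (u = 3 + 3 = 6)
x(q) = 6/(-4 + q**2 - 2*q) (x(q) = 6/(q + ((q**2 - 3*q) - 4)) = 6/(q + (-4 + q**2 - 3*q)) = 6/(-4 + q**2 - 2*q))
((7 - 1*3)*(-10))*x(6) = ((7 - 1*3)*(-10))*(6/(-4 + 6**2 - 2*6)) = ((7 - 3)*(-10))*(6/(-4 + 36 - 12)) = (4*(-10))*(6/20) = -240/20 = -40*3/10 = -12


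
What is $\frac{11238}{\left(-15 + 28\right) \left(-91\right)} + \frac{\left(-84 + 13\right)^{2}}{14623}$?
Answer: $- \frac{22624253}{2471287} \approx -9.1548$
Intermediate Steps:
$\frac{11238}{\left(-15 + 28\right) \left(-91\right)} + \frac{\left(-84 + 13\right)^{2}}{14623} = \frac{11238}{13 \left(-91\right)} + \left(-71\right)^{2} \cdot \frac{1}{14623} = \frac{11238}{-1183} + 5041 \cdot \frac{1}{14623} = 11238 \left(- \frac{1}{1183}\right) + \frac{5041}{14623} = - \frac{11238}{1183} + \frac{5041}{14623} = - \frac{22624253}{2471287}$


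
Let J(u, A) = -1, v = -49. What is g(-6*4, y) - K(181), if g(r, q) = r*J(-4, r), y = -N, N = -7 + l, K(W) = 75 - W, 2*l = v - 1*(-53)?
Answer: 130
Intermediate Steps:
l = 2 (l = (-49 - 1*(-53))/2 = (-49 + 53)/2 = (½)*4 = 2)
N = -5 (N = -7 + 2 = -5)
y = 5 (y = -1*(-5) = 5)
g(r, q) = -r (g(r, q) = r*(-1) = -r)
g(-6*4, y) - K(181) = -(-6)*4 - (75 - 1*181) = -1*(-24) - (75 - 181) = 24 - 1*(-106) = 24 + 106 = 130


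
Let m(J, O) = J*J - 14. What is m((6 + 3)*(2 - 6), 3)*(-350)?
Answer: -448700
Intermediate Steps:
m(J, O) = -14 + J**2 (m(J, O) = J**2 - 14 = -14 + J**2)
m((6 + 3)*(2 - 6), 3)*(-350) = (-14 + ((6 + 3)*(2 - 6))**2)*(-350) = (-14 + (9*(-4))**2)*(-350) = (-14 + (-36)**2)*(-350) = (-14 + 1296)*(-350) = 1282*(-350) = -448700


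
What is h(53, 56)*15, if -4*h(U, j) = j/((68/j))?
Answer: -2940/17 ≈ -172.94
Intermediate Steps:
h(U, j) = -j**2/272 (h(U, j) = -j/(4*(68/j)) = -j*j/68/4 = -j**2/272)
h(53, 56)*15 = -1/272*56**2*15 = -1/272*3136*15 = -196/17*15 = -2940/17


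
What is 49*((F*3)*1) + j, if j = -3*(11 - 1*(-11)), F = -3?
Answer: -507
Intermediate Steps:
j = -66 (j = -3*(11 + 11) = -3*22 = -66)
49*((F*3)*1) + j = 49*(-3*3*1) - 66 = 49*(-9*1) - 66 = 49*(-9) - 66 = -441 - 66 = -507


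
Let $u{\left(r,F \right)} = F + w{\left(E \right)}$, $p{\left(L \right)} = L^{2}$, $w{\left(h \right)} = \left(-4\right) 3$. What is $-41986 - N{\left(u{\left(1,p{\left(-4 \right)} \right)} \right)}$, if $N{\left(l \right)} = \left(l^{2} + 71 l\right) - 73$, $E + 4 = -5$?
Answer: $-42213$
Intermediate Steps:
$E = -9$ ($E = -4 - 5 = -9$)
$w{\left(h \right)} = -12$
$u{\left(r,F \right)} = -12 + F$ ($u{\left(r,F \right)} = F - 12 = -12 + F$)
$N{\left(l \right)} = -73 + l^{2} + 71 l$
$-41986 - N{\left(u{\left(1,p{\left(-4 \right)} \right)} \right)} = -41986 - \left(-73 + \left(-12 + \left(-4\right)^{2}\right)^{2} + 71 \left(-12 + \left(-4\right)^{2}\right)\right) = -41986 - \left(-73 + \left(-12 + 16\right)^{2} + 71 \left(-12 + 16\right)\right) = -41986 - \left(-73 + 4^{2} + 71 \cdot 4\right) = -41986 - \left(-73 + 16 + 284\right) = -41986 - 227 = -42213$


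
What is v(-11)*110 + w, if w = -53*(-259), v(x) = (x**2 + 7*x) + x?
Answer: 17357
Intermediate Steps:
v(x) = x**2 + 8*x
w = 13727
v(-11)*110 + w = -11*(8 - 11)*110 + 13727 = -11*(-3)*110 + 13727 = 33*110 + 13727 = 3630 + 13727 = 17357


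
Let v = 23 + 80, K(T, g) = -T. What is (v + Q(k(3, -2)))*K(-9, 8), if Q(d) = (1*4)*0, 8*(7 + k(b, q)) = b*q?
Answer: 927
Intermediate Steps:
k(b, q) = -7 + b*q/8 (k(b, q) = -7 + (b*q)/8 = -7 + b*q/8)
Q(d) = 0 (Q(d) = 4*0 = 0)
v = 103
(v + Q(k(3, -2)))*K(-9, 8) = (103 + 0)*(-1*(-9)) = 103*9 = 927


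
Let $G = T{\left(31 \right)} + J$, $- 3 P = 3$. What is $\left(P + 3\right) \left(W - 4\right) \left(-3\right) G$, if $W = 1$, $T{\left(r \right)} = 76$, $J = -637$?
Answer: $-10098$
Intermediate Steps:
$P = -1$ ($P = \left(- \frac{1}{3}\right) 3 = -1$)
$G = -561$ ($G = 76 - 637 = -561$)
$\left(P + 3\right) \left(W - 4\right) \left(-3\right) G = \left(-1 + 3\right) \left(1 - 4\right) \left(-3\right) \left(-561\right) = 2 \left(\left(-3\right) \left(-3\right)\right) \left(-561\right) = 2 \cdot 9 \left(-561\right) = 18 \left(-561\right) = -10098$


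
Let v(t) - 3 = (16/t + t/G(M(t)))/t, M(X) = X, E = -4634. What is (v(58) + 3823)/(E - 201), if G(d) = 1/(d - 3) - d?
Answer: -2052220675/2593444683 ≈ -0.79131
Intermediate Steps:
G(d) = 1/(-3 + d) - d
v(t) = 3 + (16/t + t*(-3 + t)/(1 - t**2 + 3*t))/t (v(t) = 3 + (16/t + t/(((1 - t**2 + 3*t)/(-3 + t))))/t = 3 + (16/t + t*((-3 + t)/(1 - t**2 + 3*t)))/t = 3 + (16/t + t*(-3 + t)/(1 - t**2 + 3*t))/t)
(v(58) + 3823)/(E - 201) = ((-16 - 48*58 - 10*58**3 + 3*58**4 + 16*58**2)/(58**2*(-1 + 58**2 - 3*58)) + 3823)/(-4634 - 201) = ((-16 - 2784 - 10*195112 + 3*11316496 + 16*3364)/(3364*(-1 + 3364 - 174)) + 3823)/(-4835) = ((1/3364)*(-16 - 2784 - 1951120 + 33949488 + 53824)/3189 + 3823)*(-1/4835) = ((1/3364)*(1/3189)*32049392 + 3823)*(-1/4835) = (8012348/2681949 + 3823)*(-1/4835) = (10261103375/2681949)*(-1/4835) = -2052220675/2593444683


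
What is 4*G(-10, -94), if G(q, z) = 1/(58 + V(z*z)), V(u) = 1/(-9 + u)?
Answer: 35308/511967 ≈ 0.068965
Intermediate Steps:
G(q, z) = 1/(58 + 1/(-9 + z²)) (G(q, z) = 1/(58 + 1/(-9 + z*z)) = 1/(58 + 1/(-9 + z²)))
4*G(-10, -94) = 4*((-9 + (-94)²)/(-521 + 58*(-94)²)) = 4*((-9 + 8836)/(-521 + 58*8836)) = 4*(8827/(-521 + 512488)) = 4*(8827/511967) = 35308/511967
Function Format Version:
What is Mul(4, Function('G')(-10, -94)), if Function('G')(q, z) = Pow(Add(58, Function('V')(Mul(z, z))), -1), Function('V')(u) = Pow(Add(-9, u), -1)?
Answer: Rational(35308, 511967) ≈ 0.068965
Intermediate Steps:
Function('G')(q, z) = Pow(Add(58, Pow(Add(-9, Pow(z, 2)), -1)), -1) (Function('G')(q, z) = Pow(Add(58, Pow(Add(-9, Mul(z, z)), -1)), -1) = Pow(Add(58, Pow(Add(-9, Pow(z, 2)), -1)), -1))
Mul(4, Function('G')(-10, -94)) = Mul(4, Mul(Pow(Add(-521, Mul(58, Pow(-94, 2))), -1), Add(-9, Pow(-94, 2)))) = Mul(4, Mul(Pow(Add(-521, Mul(58, 8836)), -1), Add(-9, 8836))) = Mul(4, Mul(Pow(Add(-521, 512488), -1), 8827)) = Mul(4, Mul(Pow(511967, -1), 8827)) = Mul(4, Mul(Rational(1, 511967), 8827)) = Mul(4, Rational(8827, 511967)) = Rational(35308, 511967)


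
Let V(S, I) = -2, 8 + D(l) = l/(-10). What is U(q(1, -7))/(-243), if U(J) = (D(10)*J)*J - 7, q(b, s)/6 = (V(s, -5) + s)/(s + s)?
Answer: 6904/11907 ≈ 0.57983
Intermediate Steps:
D(l) = -8 - l/10 (D(l) = -8 + l/(-10) = -8 + l*(-⅒) = -8 - l/10)
q(b, s) = 3*(-2 + s)/s (q(b, s) = 6*((-2 + s)/(s + s)) = 6*((-2 + s)/((2*s))) = 6*((-2 + s)*(1/(2*s))) = 6*((-2 + s)/(2*s)) = 3*(-2 + s)/s)
U(J) = -7 - 9*J² (U(J) = ((-8 - ⅒*10)*J)*J - 7 = ((-8 - 1)*J)*J - 7 = (-9*J)*J - 7 = -9*J² - 7 = -7 - 9*J²)
U(q(1, -7))/(-243) = (-7 - 9*(3 - 6/(-7))²)/(-243) = (-7 - 9*(3 - 6*(-⅐))²)*(-1/243) = (-7 - 9*(3 + 6/7)²)*(-1/243) = (-7 - 9*(27/7)²)*(-1/243) = (-7 - 9*729/49)*(-1/243) = (-7 - 6561/49)*(-1/243) = -6904/49*(-1/243) = 6904/11907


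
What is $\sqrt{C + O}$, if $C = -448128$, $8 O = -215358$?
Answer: $\frac{i \sqrt{1900191}}{2} \approx 689.24 i$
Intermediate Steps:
$O = - \frac{107679}{4}$ ($O = \frac{1}{8} \left(-215358\right) = - \frac{107679}{4} \approx -26920.0$)
$\sqrt{C + O} = \sqrt{-448128 - \frac{107679}{4}} = \sqrt{- \frac{1900191}{4}} = \frac{i \sqrt{1900191}}{2}$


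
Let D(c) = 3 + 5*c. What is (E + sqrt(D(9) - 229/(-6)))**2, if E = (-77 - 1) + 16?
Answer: (372 - sqrt(3102))**2/36 ≈ 2779.1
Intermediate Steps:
E = -62 (E = -78 + 16 = -62)
(E + sqrt(D(9) - 229/(-6)))**2 = (-62 + sqrt((3 + 5*9) - 229/(-6)))**2 = (-62 + sqrt((3 + 45) - 229*(-1/6)))**2 = (-62 + sqrt(48 + 229/6))**2 = (-62 + sqrt(517/6))**2 = (-62 + sqrt(3102)/6)**2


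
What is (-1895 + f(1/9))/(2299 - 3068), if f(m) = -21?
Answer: 1916/769 ≈ 2.4915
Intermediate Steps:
(-1895 + f(1/9))/(2299 - 3068) = (-1895 - 21)/(2299 - 3068) = -1916/(-769) = -1916*(-1/769) = 1916/769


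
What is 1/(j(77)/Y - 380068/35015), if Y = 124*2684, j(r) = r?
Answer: -1059413840/11499092303 ≈ -0.092130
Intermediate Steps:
Y = 332816
1/(j(77)/Y - 380068/35015) = 1/(77/332816 - 380068/35015) = 1/(77*(1/332816) - 380068*1/35015) = 1/(7/30256 - 380068/35015) = 1/(-11499092303/1059413840) = -1059413840/11499092303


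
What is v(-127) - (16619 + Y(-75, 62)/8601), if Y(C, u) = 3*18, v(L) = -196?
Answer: -48208623/2867 ≈ -16815.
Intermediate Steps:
Y(C, u) = 54
v(-127) - (16619 + Y(-75, 62)/8601) = -196 - (16619 + 54/8601) = -196 - (16619 + 54*(1/8601)) = -196 - (16619 + 18/2867) = -196 - 1*47646691/2867 = -196 - 47646691/2867 = -48208623/2867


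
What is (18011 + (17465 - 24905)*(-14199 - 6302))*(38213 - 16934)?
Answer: 3246014651829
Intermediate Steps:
(18011 + (17465 - 24905)*(-14199 - 6302))*(38213 - 16934) = (18011 - 7440*(-20501))*21279 = (18011 + 152527440)*21279 = 152545451*21279 = 3246014651829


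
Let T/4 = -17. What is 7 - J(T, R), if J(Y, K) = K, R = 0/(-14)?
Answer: 7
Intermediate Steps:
T = -68 (T = 4*(-17) = -68)
R = 0 (R = 0*(-1/14) = 0)
7 - J(T, R) = 7 - 1*0 = 7 + 0 = 7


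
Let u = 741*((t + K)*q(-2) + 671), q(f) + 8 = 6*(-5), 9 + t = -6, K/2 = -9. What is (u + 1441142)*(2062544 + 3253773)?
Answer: 15244895190739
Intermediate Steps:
K = -18 (K = 2*(-9) = -18)
t = -15 (t = -9 - 6 = -15)
q(f) = -38 (q(f) = -8 + 6*(-5) = -8 - 30 = -38)
u = 1426425 (u = 741*((-15 - 18)*(-38) + 671) = 741*(-33*(-38) + 671) = 741*(1254 + 671) = 741*1925 = 1426425)
(u + 1441142)*(2062544 + 3253773) = (1426425 + 1441142)*(2062544 + 3253773) = 2867567*5316317 = 15244895190739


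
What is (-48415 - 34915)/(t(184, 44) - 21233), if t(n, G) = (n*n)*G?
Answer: -83330/1468431 ≈ -0.056748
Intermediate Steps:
t(n, G) = G*n**2 (t(n, G) = n**2*G = G*n**2)
(-48415 - 34915)/(t(184, 44) - 21233) = (-48415 - 34915)/(44*184**2 - 21233) = -83330/(44*33856 - 21233) = -83330/(1489664 - 21233) = -83330/1468431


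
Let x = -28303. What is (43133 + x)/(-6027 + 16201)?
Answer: 7415/5087 ≈ 1.4576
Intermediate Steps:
(43133 + x)/(-6027 + 16201) = (43133 - 28303)/(-6027 + 16201) = 14830/10174 = 14830*(1/10174) = 7415/5087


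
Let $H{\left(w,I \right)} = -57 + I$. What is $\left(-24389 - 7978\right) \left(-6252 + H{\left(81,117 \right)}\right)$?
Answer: $200416464$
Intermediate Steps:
$\left(-24389 - 7978\right) \left(-6252 + H{\left(81,117 \right)}\right) = \left(-24389 - 7978\right) \left(-6252 + \left(-57 + 117\right)\right) = - 32367 \left(-6252 + 60\right) = \left(-32367\right) \left(-6192\right) = 200416464$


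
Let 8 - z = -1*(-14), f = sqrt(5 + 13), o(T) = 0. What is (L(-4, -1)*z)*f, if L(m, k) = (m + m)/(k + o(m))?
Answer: -144*sqrt(2) ≈ -203.65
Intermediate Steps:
L(m, k) = 2*m/k (L(m, k) = (m + m)/(k + 0) = (2*m)/k = 2*m/k)
f = 3*sqrt(2) (f = sqrt(18) = 3*sqrt(2) ≈ 4.2426)
z = -6 (z = 8 - (-1)*(-14) = 8 - 1*14 = 8 - 14 = -6)
(L(-4, -1)*z)*f = ((2*(-4)/(-1))*(-6))*(3*sqrt(2)) = ((2*(-4)*(-1))*(-6))*(3*sqrt(2)) = (8*(-6))*(3*sqrt(2)) = -144*sqrt(2)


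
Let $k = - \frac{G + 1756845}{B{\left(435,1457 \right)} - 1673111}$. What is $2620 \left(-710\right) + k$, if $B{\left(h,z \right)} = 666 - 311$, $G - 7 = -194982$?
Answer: $- \frac{1555829574665}{836378} \approx -1.8602 \cdot 10^{6}$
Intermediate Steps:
$G = -194975$ ($G = 7 - 194982 = -194975$)
$B{\left(h,z \right)} = 355$
$k = \frac{780935}{836378}$ ($k = - \frac{-194975 + 1756845}{355 - 1673111} = - \frac{1561870}{-1672756} = - \frac{1561870 \left(-1\right)}{1672756} = \left(-1\right) \left(- \frac{780935}{836378}\right) = \frac{780935}{836378} \approx 0.93371$)
$2620 \left(-710\right) + k = 2620 \left(-710\right) + \frac{780935}{836378} = -1860200 + \frac{780935}{836378} = - \frac{1555829574665}{836378}$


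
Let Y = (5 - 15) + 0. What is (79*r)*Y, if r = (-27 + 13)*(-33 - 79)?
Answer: -1238720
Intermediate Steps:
Y = -10 (Y = -10 + 0 = -10)
r = 1568 (r = -14*(-112) = 1568)
(79*r)*Y = (79*1568)*(-10) = 123872*(-10) = -1238720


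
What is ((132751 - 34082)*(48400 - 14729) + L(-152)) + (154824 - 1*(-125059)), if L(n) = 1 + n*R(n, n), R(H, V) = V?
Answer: 3322586887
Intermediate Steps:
L(n) = 1 + n**2 (L(n) = 1 + n*n = 1 + n**2)
((132751 - 34082)*(48400 - 14729) + L(-152)) + (154824 - 1*(-125059)) = ((132751 - 34082)*(48400 - 14729) + (1 + (-152)**2)) + (154824 - 1*(-125059)) = (98669*33671 + (1 + 23104)) + (154824 + 125059) = (3322283899 + 23105) + 279883 = 3322307004 + 279883 = 3322586887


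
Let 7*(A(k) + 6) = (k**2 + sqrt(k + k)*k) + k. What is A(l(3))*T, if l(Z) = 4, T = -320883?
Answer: 7059426/7 - 2567064*sqrt(2)/7 ≈ 4.8986e+5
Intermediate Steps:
A(k) = -6 + k/7 + k**2/7 + sqrt(2)*k**(3/2)/7 (A(k) = -6 + ((k**2 + sqrt(k + k)*k) + k)/7 = -6 + ((k**2 + sqrt(2*k)*k) + k)/7 = -6 + ((k**2 + (sqrt(2)*sqrt(k))*k) + k)/7 = -6 + ((k**2 + sqrt(2)*k**(3/2)) + k)/7 = -6 + (k + k**2 + sqrt(2)*k**(3/2))/7 = -6 + (k/7 + k**2/7 + sqrt(2)*k**(3/2)/7) = -6 + k/7 + k**2/7 + sqrt(2)*k**(3/2)/7)
A(l(3))*T = (-6 + (1/7)*4 + (1/7)*4**2 + sqrt(2)*4**(3/2)/7)*(-320883) = (-6 + 4/7 + (1/7)*16 + (1/7)*sqrt(2)*8)*(-320883) = (-6 + 4/7 + 16/7 + 8*sqrt(2)/7)*(-320883) = (-22/7 + 8*sqrt(2)/7)*(-320883) = 7059426/7 - 2567064*sqrt(2)/7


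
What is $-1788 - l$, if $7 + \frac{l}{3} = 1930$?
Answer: $-7557$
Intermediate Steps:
$l = 5769$ ($l = -21 + 3 \cdot 1930 = -21 + 5790 = 5769$)
$-1788 - l = -1788 - 5769 = -7557$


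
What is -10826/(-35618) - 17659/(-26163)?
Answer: 456109450/465936867 ≈ 0.97891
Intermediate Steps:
-10826/(-35618) - 17659/(-26163) = -10826*(-1/35618) - 17659*(-1/26163) = 5413/17809 + 17659/26163 = 456109450/465936867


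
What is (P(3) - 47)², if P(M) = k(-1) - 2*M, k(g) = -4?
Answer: 3249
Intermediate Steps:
P(M) = -4 - 2*M
(P(3) - 47)² = ((-4 - 2*3) - 47)² = ((-4 - 6) - 47)² = (-10 - 47)² = (-57)² = 3249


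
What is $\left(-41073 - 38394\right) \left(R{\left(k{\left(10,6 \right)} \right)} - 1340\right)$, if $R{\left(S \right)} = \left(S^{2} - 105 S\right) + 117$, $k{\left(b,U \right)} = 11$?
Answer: $179357019$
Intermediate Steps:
$R{\left(S \right)} = 117 + S^{2} - 105 S$
$\left(-41073 - 38394\right) \left(R{\left(k{\left(10,6 \right)} \right)} - 1340\right) = \left(-41073 - 38394\right) \left(\left(117 + 11^{2} - 1155\right) - 1340\right) = - 79467 \left(\left(117 + 121 - 1155\right) - 1340\right) = - 79467 \left(-917 - 1340\right) = \left(-79467\right) \left(-2257\right) = 179357019$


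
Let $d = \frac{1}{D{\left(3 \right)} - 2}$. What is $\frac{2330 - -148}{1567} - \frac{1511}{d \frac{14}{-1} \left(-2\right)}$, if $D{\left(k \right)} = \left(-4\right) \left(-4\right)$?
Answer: $- \frac{2362781}{3134} \approx -753.92$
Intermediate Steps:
$D{\left(k \right)} = 16$
$d = \frac{1}{14}$ ($d = \frac{1}{16 - 2} = \frac{1}{14} \approx 0.071429$)
$\frac{2330 - -148}{1567} - \frac{1511}{d \frac{14}{-1} \left(-2\right)} = \frac{2330 - -148}{1567} - \frac{1511}{\frac{14 \frac{1}{-1}}{14} \left(-2\right)} = \left(2330 + \left(169 - 21\right)\right) \frac{1}{1567} - \frac{1511}{\frac{14 \left(-1\right)}{14} \left(-2\right)} = \left(2330 + 148\right) \frac{1}{1567} - \frac{1511}{\frac{1}{14} \left(-14\right) \left(-2\right)} = 2478 \cdot \frac{1}{1567} - \frac{1511}{\left(-1\right) \left(-2\right)} = \frac{2478}{1567} - \frac{1511}{2} = - \frac{2362781}{3134}$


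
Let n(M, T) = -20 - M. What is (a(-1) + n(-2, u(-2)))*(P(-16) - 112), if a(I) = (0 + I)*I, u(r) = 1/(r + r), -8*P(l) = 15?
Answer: 15487/8 ≈ 1935.9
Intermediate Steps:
P(l) = -15/8 (P(l) = -⅛*15 = -15/8)
u(r) = 1/(2*r)
a(I) = I² (a(I) = I*I = I²)
(a(-1) + n(-2, u(-2)))*(P(-16) - 112) = ((-1)² + (-20 - 1*(-2)))*(-15/8 - 112) = (1 + (-20 + 2))*(-911/8) = (1 - 18)*(-911/8) = -17*(-911/8) = 15487/8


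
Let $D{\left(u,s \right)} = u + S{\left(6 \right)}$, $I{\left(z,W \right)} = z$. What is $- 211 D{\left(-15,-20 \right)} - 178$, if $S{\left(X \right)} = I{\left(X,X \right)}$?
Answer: $1721$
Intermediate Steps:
$S{\left(X \right)} = X$
$D{\left(u,s \right)} = 6 + u$ ($D{\left(u,s \right)} = u + 6 = 6 + u$)
$- 211 D{\left(-15,-20 \right)} - 178 = - 211 \left(6 - 15\right) - 178 = \left(-211\right) \left(-9\right) - 178 = 1899 - 178 = 1721$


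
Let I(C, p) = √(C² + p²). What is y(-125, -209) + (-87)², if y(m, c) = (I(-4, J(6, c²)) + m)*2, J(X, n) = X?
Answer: 7319 + 4*√13 ≈ 7333.4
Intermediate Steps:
y(m, c) = 2*m + 4*√13 (y(m, c) = (√((-4)² + 6²) + m)*2 = (√(16 + 36) + m)*2 = (√52 + m)*2 = (2*√13 + m)*2 = (m + 2*√13)*2 = 2*m + 4*√13)
y(-125, -209) + (-87)² = (2*(-125) + 4*√13) + (-87)² = (-250 + 4*√13) + 7569 = 7319 + 4*√13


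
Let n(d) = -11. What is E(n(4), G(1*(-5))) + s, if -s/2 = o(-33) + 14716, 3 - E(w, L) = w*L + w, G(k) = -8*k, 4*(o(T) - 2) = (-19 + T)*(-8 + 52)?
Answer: -27838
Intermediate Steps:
o(T) = -207 + 11*T (o(T) = 2 + ((-19 + T)*(-8 + 52))/4 = 2 + ((-19 + T)*44)/4 = 2 + (-836 + 44*T)/4 = 2 + (-209 + 11*T) = -207 + 11*T)
E(w, L) = 3 - w - L*w (E(w, L) = 3 - (w*L + w) = 3 - (L*w + w) = 3 - (w + L*w) = 3 + (-w - L*w) = 3 - w - L*w)
s = -28292 (s = -2*((-207 + 11*(-33)) + 14716) = -2*((-207 - 363) + 14716) = -2*(-570 + 14716) = -2*14146 = -28292)
E(n(4), G(1*(-5))) + s = (3 - 1*(-11) - 1*(-8*(-5))*(-11)) - 28292 = (3 + 11 - 1*(-8*(-5))*(-11)) - 28292 = (3 + 11 - 1*40*(-11)) - 28292 = (3 + 11 + 440) - 28292 = 454 - 28292 = -27838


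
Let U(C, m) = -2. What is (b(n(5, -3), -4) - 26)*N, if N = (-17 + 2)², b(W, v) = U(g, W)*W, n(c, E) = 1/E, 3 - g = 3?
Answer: -5700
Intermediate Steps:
g = 0 (g = 3 - 1*3 = 3 - 3 = 0)
b(W, v) = -2*W
N = 225 (N = (-15)² = 225)
(b(n(5, -3), -4) - 26)*N = (-2/(-3) - 26)*225 = (-2*(-⅓) - 26)*225 = (⅔ - 26)*225 = -76/3*225 = -5700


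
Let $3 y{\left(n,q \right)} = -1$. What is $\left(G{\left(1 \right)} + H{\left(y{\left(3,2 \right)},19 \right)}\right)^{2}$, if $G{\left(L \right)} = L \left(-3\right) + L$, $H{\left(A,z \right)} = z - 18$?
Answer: $1$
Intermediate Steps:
$y{\left(n,q \right)} = - \frac{1}{3}$ ($y{\left(n,q \right)} = \frac{1}{3} \left(-1\right) = - \frac{1}{3}$)
$H{\left(A,z \right)} = -18 + z$
$G{\left(L \right)} = - 2 L$ ($G{\left(L \right)} = - 3 L + L = - 2 L$)
$\left(G{\left(1 \right)} + H{\left(y{\left(3,2 \right)},19 \right)}\right)^{2} = \left(\left(-2\right) 1 + \left(-18 + 19\right)\right)^{2} = \left(-2 + 1\right)^{2} = \left(-1\right)^{2} = 1$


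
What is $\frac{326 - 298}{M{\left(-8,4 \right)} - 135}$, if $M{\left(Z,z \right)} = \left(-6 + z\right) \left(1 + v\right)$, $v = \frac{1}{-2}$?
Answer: $- \frac{7}{34} \approx -0.20588$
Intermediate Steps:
$v = - \frac{1}{2} \approx -0.5$
$M{\left(Z,z \right)} = -3 + \frac{z}{2}$ ($M{\left(Z,z \right)} = \left(-6 + z\right) \left(1 - \frac{1}{2}\right) = \left(-6 + z\right) \frac{1}{2} = -3 + \frac{z}{2}$)
$\frac{326 - 298}{M{\left(-8,4 \right)} - 135} = \frac{326 - 298}{\left(-3 + \frac{1}{2} \cdot 4\right) - 135} = \frac{28}{\left(-3 + 2\right) - 135} = \frac{28}{-1 - 135} = \frac{28}{-136} = 28 \left(- \frac{1}{136}\right) = - \frac{7}{34}$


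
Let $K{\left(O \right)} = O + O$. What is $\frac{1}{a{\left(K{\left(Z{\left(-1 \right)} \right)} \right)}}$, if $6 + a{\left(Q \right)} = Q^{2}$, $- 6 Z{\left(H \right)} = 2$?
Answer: $- \frac{9}{50} \approx -0.18$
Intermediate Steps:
$Z{\left(H \right)} = - \frac{1}{3}$ ($Z{\left(H \right)} = \left(- \frac{1}{6}\right) 2 = - \frac{1}{3}$)
$K{\left(O \right)} = 2 O$
$a{\left(Q \right)} = -6 + Q^{2}$
$\frac{1}{a{\left(K{\left(Z{\left(-1 \right)} \right)} \right)}} = \frac{1}{-6 + \left(2 \left(- \frac{1}{3}\right)\right)^{2}} = \frac{1}{-6 + \left(- \frac{2}{3}\right)^{2}} = \frac{1}{-6 + \frac{4}{9}} = \frac{1}{- \frac{50}{9}} = - \frac{9}{50}$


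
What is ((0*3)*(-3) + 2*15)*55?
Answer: 1650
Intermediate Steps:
((0*3)*(-3) + 2*15)*55 = (0*(-3) + 30)*55 = (0 + 30)*55 = 30*55 = 1650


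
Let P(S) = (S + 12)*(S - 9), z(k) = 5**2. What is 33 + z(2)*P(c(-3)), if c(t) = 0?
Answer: -2667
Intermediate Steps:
z(k) = 25
P(S) = (-9 + S)*(12 + S) (P(S) = (12 + S)*(-9 + S) = (-9 + S)*(12 + S))
33 + z(2)*P(c(-3)) = 33 + 25*(-108 + 0**2 + 3*0) = 33 + 25*(-108 + 0 + 0) = 33 + 25*(-108) = 33 - 2700 = -2667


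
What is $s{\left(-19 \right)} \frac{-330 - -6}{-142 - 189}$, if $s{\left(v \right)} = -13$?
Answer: $- \frac{4212}{331} \approx -12.725$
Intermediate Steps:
$s{\left(-19 \right)} \frac{-330 - -6}{-142 - 189} = - 13 \frac{-330 - -6}{-142 - 189} = - 13 \frac{-330 + 6}{-331} = - 13 \left(\left(-324\right) \left(- \frac{1}{331}\right)\right) = \left(-13\right) \frac{324}{331} = - \frac{4212}{331}$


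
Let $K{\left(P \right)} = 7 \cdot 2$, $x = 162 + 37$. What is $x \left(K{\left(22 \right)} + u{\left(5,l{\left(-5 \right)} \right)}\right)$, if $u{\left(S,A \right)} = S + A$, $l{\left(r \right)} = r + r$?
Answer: $1791$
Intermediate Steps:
$l{\left(r \right)} = 2 r$
$x = 199$
$K{\left(P \right)} = 14$
$u{\left(S,A \right)} = A + S$
$x \left(K{\left(22 \right)} + u{\left(5,l{\left(-5 \right)} \right)}\right) = 199 \left(14 + \left(2 \left(-5\right) + 5\right)\right) = 199 \left(14 + \left(-10 + 5\right)\right) = 199 \left(14 - 5\right) = 199 \cdot 9 = 1791$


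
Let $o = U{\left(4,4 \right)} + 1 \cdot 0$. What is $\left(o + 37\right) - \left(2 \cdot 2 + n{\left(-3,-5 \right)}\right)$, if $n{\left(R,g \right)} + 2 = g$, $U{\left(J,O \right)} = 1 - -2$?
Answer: $43$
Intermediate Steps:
$U{\left(J,O \right)} = 3$ ($U{\left(J,O \right)} = 1 + 2 = 3$)
$n{\left(R,g \right)} = -2 + g$
$o = 3$ ($o = 3 + 1 \cdot 0 = 3 + 0 = 3$)
$\left(o + 37\right) - \left(2 \cdot 2 + n{\left(-3,-5 \right)}\right) = \left(3 + 37\right) - \left(2 \cdot 2 - 7\right) = 40 - \left(4 - 7\right) = 40 - -3 = 40 + 3 = 43$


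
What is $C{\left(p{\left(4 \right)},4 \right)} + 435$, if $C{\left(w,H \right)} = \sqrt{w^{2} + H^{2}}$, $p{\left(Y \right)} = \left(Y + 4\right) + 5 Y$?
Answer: $435 + 20 \sqrt{2} \approx 463.28$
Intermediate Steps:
$p{\left(Y \right)} = 4 + 6 Y$ ($p{\left(Y \right)} = \left(4 + Y\right) + 5 Y = 4 + 6 Y$)
$C{\left(w,H \right)} = \sqrt{H^{2} + w^{2}}$
$C{\left(p{\left(4 \right)},4 \right)} + 435 = \sqrt{4^{2} + \left(4 + 6 \cdot 4\right)^{2}} + 435 = \sqrt{16 + \left(4 + 24\right)^{2}} + 435 = \sqrt{16 + 28^{2}} + 435 = \sqrt{16 + 784} + 435 = \sqrt{800} + 435 = 20 \sqrt{2} + 435 = 435 + 20 \sqrt{2}$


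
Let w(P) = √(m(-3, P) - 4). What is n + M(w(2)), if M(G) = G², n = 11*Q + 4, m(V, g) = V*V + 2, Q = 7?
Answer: 88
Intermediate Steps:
m(V, g) = 2 + V² (m(V, g) = V² + 2 = 2 + V²)
w(P) = √7 (w(P) = √((2 + (-3)²) - 4) = √((2 + 9) - 4) = √(11 - 4) = √7)
n = 81 (n = 11*7 + 4 = 77 + 4 = 81)
n + M(w(2)) = 81 + (√7)² = 81 + 7 = 88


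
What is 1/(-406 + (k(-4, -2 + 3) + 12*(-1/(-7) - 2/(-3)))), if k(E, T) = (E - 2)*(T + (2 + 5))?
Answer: -7/3110 ≈ -0.0022508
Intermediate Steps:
k(E, T) = (-2 + E)*(7 + T) (k(E, T) = (-2 + E)*(T + 7) = (-2 + E)*(7 + T))
1/(-406 + (k(-4, -2 + 3) + 12*(-1/(-7) - 2/(-3)))) = 1/(-406 + ((-14 - 2*(-2 + 3) + 7*(-4) - 4*(-2 + 3)) + 12*(-1/(-7) - 2/(-3)))) = 1/(-406 + ((-14 - 2*1 - 28 - 4*1) + 12*(-1*(-⅐) - 2*(-⅓)))) = 1/(-406 + ((-14 - 2 - 28 - 4) + 12*(⅐ + ⅔))) = 1/(-406 + (-48 + 12*(17/21))) = 1/(-406 + (-48 + 68/7)) = 1/(-406 - 268/7) = 1/(-3110/7) = -7/3110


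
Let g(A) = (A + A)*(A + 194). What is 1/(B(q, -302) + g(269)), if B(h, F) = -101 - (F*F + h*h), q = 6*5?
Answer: 1/156889 ≈ 6.3739e-6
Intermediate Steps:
q = 30
B(h, F) = -101 - F² - h² (B(h, F) = -101 - (F² + h²) = -101 + (-F² - h²) = -101 - F² - h²)
g(A) = 2*A*(194 + A) (g(A) = (2*A)*(194 + A) = 2*A*(194 + A))
1/(B(q, -302) + g(269)) = 1/((-101 - 1*(-302)² - 1*30²) + 2*269*(194 + 269)) = 1/((-101 - 1*91204 - 1*900) + 2*269*463) = 1/((-101 - 91204 - 900) + 249094) = 1/(-92205 + 249094) = 1/156889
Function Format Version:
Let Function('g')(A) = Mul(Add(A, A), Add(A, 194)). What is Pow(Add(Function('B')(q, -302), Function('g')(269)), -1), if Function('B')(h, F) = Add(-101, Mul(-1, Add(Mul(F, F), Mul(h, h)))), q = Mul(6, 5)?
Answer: Rational(1, 156889) ≈ 6.3739e-6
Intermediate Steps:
q = 30
Function('B')(h, F) = Add(-101, Mul(-1, Pow(F, 2)), Mul(-1, Pow(h, 2))) (Function('B')(h, F) = Add(-101, Mul(-1, Add(Pow(F, 2), Pow(h, 2)))) = Add(-101, Add(Mul(-1, Pow(F, 2)), Mul(-1, Pow(h, 2)))) = Add(-101, Mul(-1, Pow(F, 2)), Mul(-1, Pow(h, 2))))
Function('g')(A) = Mul(2, A, Add(194, A)) (Function('g')(A) = Mul(Mul(2, A), Add(194, A)) = Mul(2, A, Add(194, A)))
Pow(Add(Function('B')(q, -302), Function('g')(269)), -1) = Pow(Add(Add(-101, Mul(-1, Pow(-302, 2)), Mul(-1, Pow(30, 2))), Mul(2, 269, Add(194, 269))), -1) = Pow(Add(Add(-101, Mul(-1, 91204), Mul(-1, 900)), Mul(2, 269, 463)), -1) = Pow(Add(Add(-101, -91204, -900), 249094), -1) = Pow(Add(-92205, 249094), -1) = Pow(156889, -1) = Rational(1, 156889)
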